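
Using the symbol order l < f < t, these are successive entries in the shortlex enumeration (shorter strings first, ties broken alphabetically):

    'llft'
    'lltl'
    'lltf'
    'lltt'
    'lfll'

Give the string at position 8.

lffl

Advancing 3 positions from lfll through lfll → lflf → lflt reaches term 8.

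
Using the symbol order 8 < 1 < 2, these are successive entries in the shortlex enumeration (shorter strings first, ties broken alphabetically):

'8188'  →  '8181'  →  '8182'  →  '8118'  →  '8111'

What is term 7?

Continuing the enumeration 2 steps past 8111: 8111 → 8112 → (answer).

8128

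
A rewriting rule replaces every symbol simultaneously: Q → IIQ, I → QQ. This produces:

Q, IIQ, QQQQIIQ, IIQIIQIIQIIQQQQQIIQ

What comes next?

Applying the rule to each of the 19 symbols of IIQIIQIIQIIQQQQQIIQ gives the pieces QQ QQ IIQ QQ QQ IIQ QQ QQ IIQ QQ QQ IIQ IIQ IIQ IIQ IIQ QQ QQ IIQ, which concatenate to the answer.

QQQQIIQQQQQIIQQQQQIIQQQQQIIQIIQIIQIIQIIQQQQQIIQ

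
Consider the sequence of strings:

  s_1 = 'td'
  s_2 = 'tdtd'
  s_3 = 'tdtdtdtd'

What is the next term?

Every step duplicates the string.
One more doubling of tdtdtdtd gives the answer.

tdtdtdtdtdtdtdtd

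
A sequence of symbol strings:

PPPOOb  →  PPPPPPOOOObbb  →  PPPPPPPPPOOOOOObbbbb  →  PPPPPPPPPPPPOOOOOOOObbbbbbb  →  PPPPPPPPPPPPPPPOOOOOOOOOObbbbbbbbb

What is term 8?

PPPPPPPPPPPPPPPPPPPPPPPPOOOOOOOOOOOOOOOObbbbbbbbbbbbbbb

Each string has the form P^{3n} O^{2n} b^{2n-1} (n = 1, 2, …).
For term 8, n = 8, so the run lengths are 24, 16, 15.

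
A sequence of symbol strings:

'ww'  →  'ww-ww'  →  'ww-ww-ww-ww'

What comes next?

s(k+1) = s(k)·-·s(k) — each term doubles the last with '-' between the halves.
Doubling ww-ww-ww-ww with '-' between the halves:

ww-ww-ww-ww-ww-ww-ww-ww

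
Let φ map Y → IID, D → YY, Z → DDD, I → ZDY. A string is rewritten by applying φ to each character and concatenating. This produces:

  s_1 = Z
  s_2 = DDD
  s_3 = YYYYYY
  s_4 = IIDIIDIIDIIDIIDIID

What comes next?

ZDYZDYYYZDYZDYYYZDYZDYYYZDYZDYYYZDYZDYYYZDYZDYYY

φ(IIDIIDIIDIIDIIDIID) expands symbol-by-symbol to ZDY ZDY YY ZDY ZDY YY ZDY ZDY YY ZDY ZDY YY ZDY ZDY YY ZDY ZDY YY; joining the 18 pieces gives the next term.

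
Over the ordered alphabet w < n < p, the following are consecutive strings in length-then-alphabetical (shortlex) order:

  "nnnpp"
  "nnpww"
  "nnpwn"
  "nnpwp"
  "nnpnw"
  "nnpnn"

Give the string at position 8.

nnppw

Continuing the enumeration 2 steps past nnpnn: nnpnn → nnpnp → (answer).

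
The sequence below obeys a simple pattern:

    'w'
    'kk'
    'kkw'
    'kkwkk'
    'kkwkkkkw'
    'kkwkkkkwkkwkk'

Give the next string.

From term 3 onward, concatenate the last term with the second-to-last: kk·w = kkw, kkw·kk = kkwkk, …
The next term joins kkwkkkkwkkwkk and kkwkkkkw.

kkwkkkkwkkwkkkkwkkkkw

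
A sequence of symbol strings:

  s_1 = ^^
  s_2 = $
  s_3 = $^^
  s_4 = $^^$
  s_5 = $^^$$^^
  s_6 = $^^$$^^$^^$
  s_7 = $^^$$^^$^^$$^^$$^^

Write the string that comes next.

$^^$$^^$^^$$^^$$^^$^^$$^^$^^$

This is a Fibonacci-style word recurrence s(k) = s(k−1)·s(k−2): e.g. $·^^ = $^^.
Continuing: $^^$$^^$^^$$^^$$^^ · $^^$$^^$^^$ gives term 8.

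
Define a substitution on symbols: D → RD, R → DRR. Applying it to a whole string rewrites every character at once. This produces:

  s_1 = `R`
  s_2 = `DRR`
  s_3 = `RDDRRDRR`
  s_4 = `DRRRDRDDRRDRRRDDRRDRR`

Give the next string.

RDDRRDRRDRRRDDRRRDRDDRRDRRRDDRRDRRDRRRDRDDRRDRRRDDRRDRR

Applying the rule to each of the 21 symbols of DRRRDRDDRRDRRRDDRRDRR gives the pieces RD DRR DRR DRR RD DRR RD RD DRR DRR RD DRR DRR DRR RD RD DRR DRR RD DRR DRR, which concatenate to the answer.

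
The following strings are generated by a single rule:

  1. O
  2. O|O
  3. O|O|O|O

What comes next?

O|O|O|O|O|O|O|O

Every step duplicates the string with '|' between the halves.
So the next term is two copies of O|O|O|O with '|' between the halves.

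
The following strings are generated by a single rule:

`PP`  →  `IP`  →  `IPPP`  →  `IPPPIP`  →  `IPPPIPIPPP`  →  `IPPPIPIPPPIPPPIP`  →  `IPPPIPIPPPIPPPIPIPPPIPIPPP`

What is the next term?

IPPPIPIPPPIPPPIPIPPPIPIPPPIPPPIPIPPPIPPPIP

Each term (from the third on) is the previous term followed by the one before it: term 3 = IP·PP = IPPP.
The next term joins IPPPIPIPPPIPPPIPIPPPIPIPPP and IPPPIPIPPPIPPPIP.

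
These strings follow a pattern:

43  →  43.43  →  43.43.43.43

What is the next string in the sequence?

Every step duplicates the string with '.' between the halves.
Doubling 43.43.43.43 with '.' between the halves:

43.43.43.43.43.43.43.43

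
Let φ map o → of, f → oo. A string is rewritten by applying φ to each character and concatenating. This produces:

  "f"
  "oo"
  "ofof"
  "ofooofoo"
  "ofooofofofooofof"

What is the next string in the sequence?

φ(ofooofofofooofof) expands symbol-by-symbol to of oo of of of oo of oo of oo of of of oo of oo; joining the 16 pieces gives the next term.

ofooofofofooofooofooofofofooofoo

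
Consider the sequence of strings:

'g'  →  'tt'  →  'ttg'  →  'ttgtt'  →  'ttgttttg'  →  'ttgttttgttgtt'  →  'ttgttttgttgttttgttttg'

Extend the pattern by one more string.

ttgttttgttgttttgttttgttgttttgttgtt

This is a Fibonacci-style word recurrence s(k) = s(k−1)·s(k−2): e.g. tt·g = ttg.
The next term joins ttgttttgttgttttgttttg and ttgttttgttgtt.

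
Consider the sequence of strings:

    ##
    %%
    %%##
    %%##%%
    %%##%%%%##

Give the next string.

%%##%%%%##%%##%%

This is a Fibonacci-style word recurrence s(k) = s(k−1)·s(k−2): e.g. %%·## = %%##.
Continuing: %%##%%%%## · %%##%% gives term 6.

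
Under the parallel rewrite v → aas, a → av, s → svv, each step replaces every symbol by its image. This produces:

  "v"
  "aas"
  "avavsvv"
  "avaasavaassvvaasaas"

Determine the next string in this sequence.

avaasavavsvvavaasavavsvvsvvaasaasavavsvvavavsvv

Applying the rule to each of the 19 symbols of avaasavaassvvaasaas gives the pieces av aas av av svv av aas av av svv svv aas aas av av svv av av svv, which concatenate to the answer.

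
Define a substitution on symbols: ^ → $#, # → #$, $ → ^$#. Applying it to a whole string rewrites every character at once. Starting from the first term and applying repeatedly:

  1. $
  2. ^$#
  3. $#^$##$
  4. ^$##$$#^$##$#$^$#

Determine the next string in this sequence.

φ(^$##$$#^$##$#$^$#) expands symbol-by-symbol to $# ^$# #$ #$ ^$# ^$# #$ $# ^$# #$ #$ ^$# #$ ^$# $# ^$# #$; joining the 17 pieces gives the next term.

$#^$##$#$^$#^$##$$#^$##$#$^$##$^$#$#^$##$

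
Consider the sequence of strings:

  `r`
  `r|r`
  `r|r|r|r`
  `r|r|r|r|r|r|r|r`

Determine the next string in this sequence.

s(k+1) = s(k)·|·s(k) — each term doubles the last with '|' between the halves.
Doubling r|r|r|r|r|r|r|r with '|' between the halves:

r|r|r|r|r|r|r|r|r|r|r|r|r|r|r|r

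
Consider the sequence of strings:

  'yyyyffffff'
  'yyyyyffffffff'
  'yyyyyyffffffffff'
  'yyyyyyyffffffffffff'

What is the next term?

Reading off run lengths: y runs 4, 5, 6, 7; f runs 6, 8, 10, 12 — each is linear in n, where the shown terms are n = 3, 4, 5, 6.
Setting n = 7 gives 8, 14 characters in each block.

yyyyyyyyffffffffffffff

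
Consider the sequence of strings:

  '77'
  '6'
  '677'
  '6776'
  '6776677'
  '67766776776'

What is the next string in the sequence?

677667767766776677

Each term (from the third on) is the previous term followed by the one before it: term 3 = 6·77 = 677.
So term 7 is 67766776776·6776677.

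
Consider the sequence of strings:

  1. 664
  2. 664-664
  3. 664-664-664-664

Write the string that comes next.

Each string is two copies of the previous one joined by '-'.
Doubling 664-664-664-664 with '-' between the halves:

664-664-664-664-664-664-664-664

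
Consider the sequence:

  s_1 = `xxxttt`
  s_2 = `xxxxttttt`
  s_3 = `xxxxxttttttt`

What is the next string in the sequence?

Each string has the form x^{n+1} t^{2n-1}, where the shown terms are n = 2, 3, 4.
At n = 5 the blocks have lengths 6, 9.

xxxxxxttttttttt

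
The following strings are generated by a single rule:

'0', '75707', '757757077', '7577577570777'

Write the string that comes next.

Every step adds 757 to the front and 7 to the end of the previous string.
Applying this once more to 7577577570777:

75775775775707777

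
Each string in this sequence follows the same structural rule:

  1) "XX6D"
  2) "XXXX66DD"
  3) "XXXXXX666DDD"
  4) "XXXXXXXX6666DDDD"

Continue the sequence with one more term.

Term n consists of 2n X's, followed by n 6's, followed by n D's (n = 1, 2, …).
At n = 5 the blocks have lengths 10, 5, 5.

XXXXXXXXXX66666DDDDD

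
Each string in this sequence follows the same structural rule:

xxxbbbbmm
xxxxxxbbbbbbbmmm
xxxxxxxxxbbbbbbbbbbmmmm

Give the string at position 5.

Each string has the form x^{3n} b^{3n+1} m^{n+1} (n = 1, 2, …).
Setting n = 5 gives 15, 16, 6 characters in each block.

xxxxxxxxxxxxxxxbbbbbbbbbbbbbbbbmmmmmm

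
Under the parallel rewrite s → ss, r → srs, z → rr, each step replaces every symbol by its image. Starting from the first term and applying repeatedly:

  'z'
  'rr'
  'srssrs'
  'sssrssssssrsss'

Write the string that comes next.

Rewriting the 14 symbols of sssrssssssrsss one by one yields ss ss ss srs ss ss ss ss ss ss srs ss ss ss; concatenated:

sssssssrssssssssssssssrsssssss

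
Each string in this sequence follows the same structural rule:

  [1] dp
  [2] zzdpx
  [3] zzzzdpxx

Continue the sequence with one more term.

zzzzzzdpxxx

Each term wraps the previous one in zz on the left and x on the right.
One more step from zzzzdpxx gives the answer.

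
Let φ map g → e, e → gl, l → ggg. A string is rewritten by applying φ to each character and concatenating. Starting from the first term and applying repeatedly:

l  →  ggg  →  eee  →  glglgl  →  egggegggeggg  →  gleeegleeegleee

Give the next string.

egggglglglegggglglglegggglglgl

Applying the rule to each of the 15 symbols of gleeegleeegleee gives the pieces e ggg gl gl gl e ggg gl gl gl e ggg gl gl gl, which concatenate to the answer.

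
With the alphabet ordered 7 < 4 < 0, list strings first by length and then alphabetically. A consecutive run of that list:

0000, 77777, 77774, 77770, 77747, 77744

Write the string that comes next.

Find the rightmost character of 77744 below 0, bump it to the next letter, and reset everything to its right to 7.

77740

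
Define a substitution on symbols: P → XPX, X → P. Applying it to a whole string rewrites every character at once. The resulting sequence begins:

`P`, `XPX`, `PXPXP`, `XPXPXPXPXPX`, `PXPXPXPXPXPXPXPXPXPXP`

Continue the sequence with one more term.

Applying the rule to each of the 21 symbols of PXPXPXPXPXPXPXPXPXPXP gives the pieces XPX P XPX P XPX P XPX P XPX P XPX P XPX P XPX P XPX P XPX P XPX, which concatenate to the answer.

XPXPXPXPXPXPXPXPXPXPXPXPXPXPXPXPXPXPXPXPXPX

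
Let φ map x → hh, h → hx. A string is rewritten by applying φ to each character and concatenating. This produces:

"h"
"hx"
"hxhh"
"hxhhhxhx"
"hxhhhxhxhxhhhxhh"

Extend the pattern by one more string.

Rewriting the 16 symbols of hxhhhxhxhxhhhxhh one by one yields hx hh hx hx hx hh hx hh hx hh hx hx hx hh hx hx; concatenated:

hxhhhxhxhxhhhxhhhxhhhxhxhxhhhxhx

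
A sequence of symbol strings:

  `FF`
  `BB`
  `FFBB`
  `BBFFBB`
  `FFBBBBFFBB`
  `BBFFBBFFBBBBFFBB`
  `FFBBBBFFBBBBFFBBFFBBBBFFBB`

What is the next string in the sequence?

BBFFBBFFBBBBFFBBFFBBBBFFBBBBFFBBFFBBBBFFBB

This is a Fibonacci-style word recurrence s(k) = s(k−2)·s(k−1): e.g. FF·BB = FFBB.
The next term joins BBFFBBFFBBBBFFBB and FFBBBBFFBBBBFFBBFFBBBBFFBB.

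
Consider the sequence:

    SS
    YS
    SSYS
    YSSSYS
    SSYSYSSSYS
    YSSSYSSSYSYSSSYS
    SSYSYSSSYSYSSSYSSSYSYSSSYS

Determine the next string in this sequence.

YSSSYSSSYSYSSSYSSSYSYSSSYSYSSSYSSSYSYSSSYS

Each term (from the third on) is the two preceding terms concatenated in order: term 3 = SS·YS = SSYS.
The next term joins YSSSYSSSYSYSSSYS and SSYSYSSSYSYSSSYSSSYSYSSSYS.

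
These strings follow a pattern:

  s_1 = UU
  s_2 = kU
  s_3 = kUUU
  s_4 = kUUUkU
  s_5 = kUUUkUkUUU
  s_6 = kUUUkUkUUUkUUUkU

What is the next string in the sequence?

kUUUkUkUUUkUUUkUkUUUkUkUUU

This is a Fibonacci-style word recurrence s(k) = s(k−1)·s(k−2): e.g. kU·UU = kUUU.
The next term joins kUUUkUkUUUkUUUkU and kUUUkUkUUU.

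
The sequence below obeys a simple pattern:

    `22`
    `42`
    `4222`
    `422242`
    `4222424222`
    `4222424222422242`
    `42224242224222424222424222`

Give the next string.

422242422242224242224242224222424222422242

Each term (from the third on) is the previous term followed by the one before it: term 3 = 42·22 = 4222.
The next term joins 42224242224222424222424222 and 4222424222422242.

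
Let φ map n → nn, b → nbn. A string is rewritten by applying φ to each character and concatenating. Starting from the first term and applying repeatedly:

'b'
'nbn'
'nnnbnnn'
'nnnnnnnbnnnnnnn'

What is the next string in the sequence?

Applying the rule to each of the 15 symbols of nnnnnnnbnnnnnnn gives the pieces nn nn nn nn nn nn nn nbn nn nn nn nn nn nn nn, which concatenate to the answer.

nnnnnnnnnnnnnnnbnnnnnnnnnnnnnnn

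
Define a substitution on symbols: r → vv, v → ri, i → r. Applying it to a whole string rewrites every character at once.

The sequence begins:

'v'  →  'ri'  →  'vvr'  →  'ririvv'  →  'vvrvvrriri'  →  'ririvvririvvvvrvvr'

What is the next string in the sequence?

Rewriting the 18 symbols of ririvvririvvvvrvvr one by one yields vv r vv r ri ri vv r vv r ri ri ri ri vv ri ri vv; concatenated:

vvrvvrririvvrvvrririririvvririvv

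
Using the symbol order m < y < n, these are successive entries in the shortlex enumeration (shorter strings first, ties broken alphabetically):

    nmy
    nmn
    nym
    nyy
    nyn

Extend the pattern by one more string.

nnm

The successor of nyn increments the rightmost position that isn't already n and resets every position after it to m.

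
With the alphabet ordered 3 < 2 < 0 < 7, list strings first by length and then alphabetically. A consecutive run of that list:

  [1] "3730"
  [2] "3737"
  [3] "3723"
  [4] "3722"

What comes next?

Treat 3722 as a base-4 numeral over the given alphabet and add one, carrying through any trailing 7's.

3720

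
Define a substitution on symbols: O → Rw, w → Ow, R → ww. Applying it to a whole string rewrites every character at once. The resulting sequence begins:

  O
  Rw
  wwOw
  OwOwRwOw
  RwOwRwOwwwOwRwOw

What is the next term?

Applying the rule to each of the 16 symbols of RwOwRwOwwwOwRwOw gives the pieces ww Ow Rw Ow ww Ow Rw Ow Ow Ow Rw Ow ww Ow Rw Ow, which concatenate to the answer.

wwOwRwOwwwOwRwOwOwOwRwOwwwOwRwOw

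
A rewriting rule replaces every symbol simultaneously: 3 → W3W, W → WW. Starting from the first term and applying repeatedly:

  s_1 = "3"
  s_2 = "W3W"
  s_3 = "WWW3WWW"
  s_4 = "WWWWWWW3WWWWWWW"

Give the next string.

WWWWWWWWWWWWWWW3WWWWWWWWWWWWWWW

Replace each of the 15 characters of WWWWWWW3WWWWWWW in place — WW WW WW WW WW WW WW W3W WW WW WW WW WW WW WW — and concatenate.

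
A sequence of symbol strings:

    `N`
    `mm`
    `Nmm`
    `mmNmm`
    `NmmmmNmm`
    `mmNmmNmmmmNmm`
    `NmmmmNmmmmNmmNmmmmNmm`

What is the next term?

mmNmmNmmmmNmmNmmmmNmmmmNmmNmmmmNmm

This is a Fibonacci-style word recurrence s(k) = s(k−2)·s(k−1): e.g. N·mm = Nmm.
So term 8 is mmNmmNmmmmNmm·NmmmmNmmmmNmmNmmmmNmm.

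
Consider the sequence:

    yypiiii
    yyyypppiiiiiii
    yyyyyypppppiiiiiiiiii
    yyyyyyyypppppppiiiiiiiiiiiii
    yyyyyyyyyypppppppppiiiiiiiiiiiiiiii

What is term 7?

Each string has the form y^{2n} p^{2n-1} i^{3n+1} (n = 1, 2, …).
For term 7, n = 7, so the run lengths are 14, 13, 22.

yyyyyyyyyyyyyypppppppppppppiiiiiiiiiiiiiiiiiiiiii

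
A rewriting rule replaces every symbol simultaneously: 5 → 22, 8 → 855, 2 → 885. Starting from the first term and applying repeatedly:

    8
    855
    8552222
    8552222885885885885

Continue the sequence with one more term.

Applying the rule to each of the 19 symbols of 8552222885885885885 gives the pieces 855 22 22 885 885 885 885 855 855 22 855 855 22 855 855 22 855 855 22, which concatenate to the answer.

855222288588588588585585522855855228558552285585522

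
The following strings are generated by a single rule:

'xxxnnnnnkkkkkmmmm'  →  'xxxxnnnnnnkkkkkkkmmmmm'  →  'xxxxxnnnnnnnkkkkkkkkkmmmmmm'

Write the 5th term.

Each string has the form x^{n} n^{n+2} k^{2n-1} m^{n+1}, where the shown terms are n = 3, 4, 5.
At n = 7 the blocks have lengths 7, 9, 13, 8.

xxxxxxxnnnnnnnnnkkkkkkkkkkkkkmmmmmmmm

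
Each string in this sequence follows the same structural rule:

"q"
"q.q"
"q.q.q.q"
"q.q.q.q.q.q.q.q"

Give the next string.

Every step duplicates the string with '.' between the halves.
One more doubling of q.q.q.q.q.q.q.q gives the answer.

q.q.q.q.q.q.q.q.q.q.q.q.q.q.q.q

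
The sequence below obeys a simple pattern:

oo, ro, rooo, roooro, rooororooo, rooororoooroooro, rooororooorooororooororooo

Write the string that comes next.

From term 3 onward, concatenate the last term with the second-to-last: ro·oo = rooo, rooo·ro = roooro, …
The next term joins rooororooorooororooororooo and rooororoooroooro.

rooororooorooororooororooorooororoooroooro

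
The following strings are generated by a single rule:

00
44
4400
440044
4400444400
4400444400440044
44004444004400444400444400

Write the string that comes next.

440044440044004444004444004400444400440044

This is a Fibonacci-style word recurrence s(k) = s(k−1)·s(k−2): e.g. 44·00 = 4400.
So term 8 is 44004444004400444400444400·4400444400440044.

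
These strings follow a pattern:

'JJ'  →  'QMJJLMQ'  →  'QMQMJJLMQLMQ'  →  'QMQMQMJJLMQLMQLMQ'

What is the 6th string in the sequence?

Every step adds QM to the front and LMQ to the end of the previous string.
From QMQMQMJJLMQLMQLMQ, 2 further steps: QMQMQMJJLMQLMQLMQ → QMQMQMQMJJLMQLMQLMQLMQ → (answer).

QMQMQMQMQMJJLMQLMQLMQLMQLMQ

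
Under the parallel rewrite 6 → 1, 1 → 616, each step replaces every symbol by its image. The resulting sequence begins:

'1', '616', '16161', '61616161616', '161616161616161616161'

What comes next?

Applying the rule to each of the 21 symbols of 161616161616161616161 gives the pieces 616 1 616 1 616 1 616 1 616 1 616 1 616 1 616 1 616 1 616 1 616, which concatenate to the answer.

6161616161616161616161616161616161616161616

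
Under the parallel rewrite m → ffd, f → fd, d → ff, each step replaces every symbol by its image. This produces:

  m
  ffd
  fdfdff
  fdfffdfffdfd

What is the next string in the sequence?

fdfffdfdfdfffdfdfdfffdff

Rewriting each symbol of fdfffdfffdfd: f→fd, d→ff, f→fd, f→fd, f→fd, d→ff, f→fd, f→fd, f→fd, d→ff, f→fd, d→ff, which concatenates to fd ff fd fd fd ff fd fd fd ff fd ff.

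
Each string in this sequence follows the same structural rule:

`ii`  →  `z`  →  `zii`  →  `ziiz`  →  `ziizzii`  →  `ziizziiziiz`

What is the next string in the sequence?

Each term (from the third on) is the previous term followed by the one before it: term 3 = z·ii = zii.
The next term joins ziizziiziiz and ziizzii.

ziizziiziizziizzii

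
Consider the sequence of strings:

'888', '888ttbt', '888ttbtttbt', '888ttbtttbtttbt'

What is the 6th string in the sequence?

Each term is the previous one with ttbt appended.
From 888ttbtttbtttbt, 2 further steps: 888ttbtttbtttbt → 888ttbtttbtttbtttbt → (answer).

888ttbtttbtttbtttbtttbt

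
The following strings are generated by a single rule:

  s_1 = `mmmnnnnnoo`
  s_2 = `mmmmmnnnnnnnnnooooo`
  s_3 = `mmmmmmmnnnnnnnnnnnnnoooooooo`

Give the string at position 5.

Term n consists of 2n+1 m's, followed by 4n+1 n's, followed by 3n-1 o's (n = 1, 2, …).
For term 5, n = 5, so the run lengths are 11, 21, 14.

mmmmmmmmmmmnnnnnnnnnnnnnnnnnnnnnoooooooooooooo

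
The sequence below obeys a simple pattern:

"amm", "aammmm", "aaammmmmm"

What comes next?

Each string has the form a^{n} m^{2n} (n = 1, 2, …).
Setting n = 4 gives 4, 8 characters in each block.

aaaammmmmmmm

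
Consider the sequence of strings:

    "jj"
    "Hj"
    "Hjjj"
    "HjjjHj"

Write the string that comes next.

HjjjHjHjjj

Each term (from the third on) is the previous term followed by the one before it: term 3 = Hj·jj = Hjjj.
So term 5 is HjjjHj·Hjjj.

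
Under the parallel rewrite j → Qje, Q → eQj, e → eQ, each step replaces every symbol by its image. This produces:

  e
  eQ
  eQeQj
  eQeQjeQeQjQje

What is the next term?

Rewriting the 13 symbols of eQeQjeQeQjQje one by one yields eQ eQj eQ eQj Qje eQ eQj eQ eQj Qje eQj Qje eQ; concatenated:

eQeQjeQeQjQjeeQeQjeQeQjQjeeQjQjeeQ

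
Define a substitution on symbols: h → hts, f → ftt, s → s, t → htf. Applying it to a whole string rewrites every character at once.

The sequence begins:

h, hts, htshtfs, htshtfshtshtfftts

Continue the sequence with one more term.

htshtfshtshtffttshtshtfshtshtffttftthtfhtfs

φ(htshtfshtshtfftts) expands symbol-by-symbol to hts htf s hts htf ftt s hts htf s hts htf ftt ftt htf htf s; joining the 17 pieces gives the next term.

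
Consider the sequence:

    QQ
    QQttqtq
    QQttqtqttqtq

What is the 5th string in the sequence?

QQttqtqttqtqttqtqttqtq

Each term is the previous one with ttqtq appended.
From QQttqtqttqtq, 2 further steps: QQttqtqttqtq → QQttqtqttqtqttqtq → (answer).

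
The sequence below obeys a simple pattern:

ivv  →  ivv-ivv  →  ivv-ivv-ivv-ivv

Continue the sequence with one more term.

s(k+1) = s(k)·-·s(k) — each term doubles the last with '-' between the halves.
Doubling ivv-ivv-ivv-ivv with '-' between the halves:

ivv-ivv-ivv-ivv-ivv-ivv-ivv-ivv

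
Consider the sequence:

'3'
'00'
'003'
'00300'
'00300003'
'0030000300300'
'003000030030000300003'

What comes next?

0030000300300003000030030000300300

From term 3 onward, concatenate the last term with the second-to-last: 00·3 = 003, 003·00 = 00300, …
Continuing: 003000030030000300003 · 0030000300300 gives term 8.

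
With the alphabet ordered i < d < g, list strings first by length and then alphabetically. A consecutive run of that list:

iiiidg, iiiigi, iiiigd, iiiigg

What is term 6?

Advancing 2 positions from iiiigg through iiiigg → iiidii reaches term 6.

iiidid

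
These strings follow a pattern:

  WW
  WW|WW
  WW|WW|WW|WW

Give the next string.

Every step duplicates the string with '|' between the halves.
So the next term is two copies of WW|WW|WW|WW with '|' between the halves.

WW|WW|WW|WW|WW|WW|WW|WW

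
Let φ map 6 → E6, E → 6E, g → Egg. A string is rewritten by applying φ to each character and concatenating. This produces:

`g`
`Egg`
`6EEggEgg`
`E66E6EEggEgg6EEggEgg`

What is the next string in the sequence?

φ(E66E6EEggEgg6EEggEgg) expands symbol-by-symbol to 6E E6 E6 6E E6 6E 6E Egg Egg 6E Egg Egg E6 6E 6E Egg Egg 6E Egg Egg; joining the 20 pieces gives the next term.

6EE6E66EE66E6EEggEgg6EEggEggE66E6EEggEgg6EEggEgg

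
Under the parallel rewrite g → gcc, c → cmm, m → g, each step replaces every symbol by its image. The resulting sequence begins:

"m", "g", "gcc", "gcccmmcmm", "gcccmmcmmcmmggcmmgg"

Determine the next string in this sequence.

gcccmmcmmcmmggcmmggcmmgggccgcccmmgggccgcc

Applying the rule to each of the 19 symbols of gcccmmcmmcmmggcmmgg gives the pieces gcc cmm cmm cmm g g cmm g g cmm g g gcc gcc cmm g g gcc gcc, which concatenate to the answer.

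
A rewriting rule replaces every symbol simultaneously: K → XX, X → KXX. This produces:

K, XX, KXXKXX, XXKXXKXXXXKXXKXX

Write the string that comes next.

KXXKXXXXKXXKXXXXKXXKXXKXXKXXXXKXXKXXXXKXXKXX

φ(XXKXXKXXXXKXXKXX) expands symbol-by-symbol to KXX KXX XX KXX KXX XX KXX KXX KXX KXX XX KXX KXX XX KXX KXX; joining the 16 pieces gives the next term.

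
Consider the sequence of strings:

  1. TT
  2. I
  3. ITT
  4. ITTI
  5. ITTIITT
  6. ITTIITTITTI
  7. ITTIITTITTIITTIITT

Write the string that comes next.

This is a Fibonacci-style word recurrence s(k) = s(k−1)·s(k−2): e.g. I·TT = ITT.
So term 8 is ITTIITTITTIITTIITT·ITTIITTITTI.

ITTIITTITTIITTIITTITTIITTITTI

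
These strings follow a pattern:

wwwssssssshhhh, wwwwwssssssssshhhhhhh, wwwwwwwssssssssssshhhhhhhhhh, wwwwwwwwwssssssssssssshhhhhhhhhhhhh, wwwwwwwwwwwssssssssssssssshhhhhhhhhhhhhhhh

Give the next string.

Term n consists of 2n-1 w's, followed by 2n+3 s's, followed by 3n-2 h's, where the shown terms are n = 2, 3, 4, 5, 6.
At n = 7 the blocks have lengths 13, 17, 19.

wwwwwwwwwwwwwssssssssssssssssshhhhhhhhhhhhhhhhhhh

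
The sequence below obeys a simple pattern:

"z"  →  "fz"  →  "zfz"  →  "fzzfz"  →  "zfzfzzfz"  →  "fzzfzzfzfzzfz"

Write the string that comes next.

zfzfzzfzfzzfzzfzfzzfz

From term 3 onward, concatenate the second-to-last term with the last: z·fz = zfz, fz·zfz = fzzfz, …
So term 7 is zfzfzzfz·fzzfzzfzfzzfz.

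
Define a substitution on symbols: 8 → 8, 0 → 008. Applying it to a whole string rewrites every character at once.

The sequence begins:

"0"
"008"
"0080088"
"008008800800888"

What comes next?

φ(008008800800888) expands symbol-by-symbol to 008 008 8 008 008 8 8 008 008 8 008 008 8 8 8; joining the 15 pieces gives the next term.

0080088008008880080088008008888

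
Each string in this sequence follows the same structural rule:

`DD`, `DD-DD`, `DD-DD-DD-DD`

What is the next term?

Each string is two copies of the previous one joined by '-'.
Doubling DD-DD-DD-DD with '-' between the halves:

DD-DD-DD-DD-DD-DD-DD-DD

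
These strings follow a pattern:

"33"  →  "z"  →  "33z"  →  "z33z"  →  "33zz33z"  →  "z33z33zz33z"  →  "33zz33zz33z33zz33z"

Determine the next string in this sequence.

Each term (from the third on) is the two preceding terms concatenated in order: term 3 = 33·z = 33z.
So term 8 is z33z33zz33z·33zz33zz33z33zz33z.

z33z33zz33z33zz33zz33z33zz33z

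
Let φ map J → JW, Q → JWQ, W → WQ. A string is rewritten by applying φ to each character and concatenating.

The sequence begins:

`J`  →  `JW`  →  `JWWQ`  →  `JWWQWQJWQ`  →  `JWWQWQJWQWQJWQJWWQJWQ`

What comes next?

JWWQWQJWQWQJWQJWWQJWQWQJWQJWWQJWQJWWQWQJWQJWWQJWQ

Replace each of the 21 characters of JWWQWQJWQWQJWQJWWQJWQ in place — JW WQ WQ JWQ WQ JWQ JW WQ JWQ WQ JWQ JW WQ JWQ JW WQ WQ JWQ JW WQ JWQ — and concatenate.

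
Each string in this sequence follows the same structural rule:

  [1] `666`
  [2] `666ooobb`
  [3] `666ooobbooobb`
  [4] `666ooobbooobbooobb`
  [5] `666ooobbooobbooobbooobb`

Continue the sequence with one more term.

Every step adds ooobb to the end: s(k+1) = s(k)·ooobb.
Applying this once more to 666ooobbooobbooobbooobb:

666ooobbooobbooobbooobbooobb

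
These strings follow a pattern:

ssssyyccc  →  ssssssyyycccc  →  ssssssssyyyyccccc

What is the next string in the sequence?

ssssssssssyyyyycccccc

Each string has the form s^{2n} y^{n} c^{n+1}, where the shown terms are n = 2, 3, 4.
At n = 5 the blocks have lengths 10, 5, 6.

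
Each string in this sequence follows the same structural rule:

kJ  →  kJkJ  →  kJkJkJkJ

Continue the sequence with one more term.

Every step duplicates the string.
Doubling kJkJkJkJ:

kJkJkJkJkJkJkJkJ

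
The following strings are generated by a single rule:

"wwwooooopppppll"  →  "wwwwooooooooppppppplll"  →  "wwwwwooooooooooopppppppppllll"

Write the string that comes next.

wwwwwwooooooooooooooppppppppppplllll

Each string has the form w^{n+1} o^{3n-1} p^{2n+1} l^{n}, where the shown terms are n = 2, 3, 4.
At n = 5 the blocks have lengths 6, 14, 11, 5.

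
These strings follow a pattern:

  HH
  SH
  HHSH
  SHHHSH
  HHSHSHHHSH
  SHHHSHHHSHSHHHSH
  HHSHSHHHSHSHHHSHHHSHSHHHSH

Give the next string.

SHHHSHHHSHSHHHSHHHSHSHHHSHSHHHSHHHSHSHHHSH

From term 3 onward, concatenate the second-to-last term with the last: HH·SH = HHSH, SH·HHSH = SHHHSH, …
Continuing: SHHHSHHHSHSHHHSH · HHSHSHHHSHSHHHSHHHSHSHHHSH gives term 8.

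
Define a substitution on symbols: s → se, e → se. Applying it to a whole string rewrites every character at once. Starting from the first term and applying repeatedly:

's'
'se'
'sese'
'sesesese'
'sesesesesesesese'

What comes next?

sesesesesesesesesesesesesesesese

Applying the rule to each of the 16 symbols of sesesesesesesese gives the pieces se se se se se se se se se se se se se se se se, which concatenate to the answer.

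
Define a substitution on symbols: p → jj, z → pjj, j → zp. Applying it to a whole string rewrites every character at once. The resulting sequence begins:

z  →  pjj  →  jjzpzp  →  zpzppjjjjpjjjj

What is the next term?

pjjjjpjjjjjjzpzpzpzpjjzpzpzpzp

φ(zpzppjjjjpjjjj) expands symbol-by-symbol to pjj jj pjj jj jj zp zp zp zp jj zp zp zp zp; joining the 14 pieces gives the next term.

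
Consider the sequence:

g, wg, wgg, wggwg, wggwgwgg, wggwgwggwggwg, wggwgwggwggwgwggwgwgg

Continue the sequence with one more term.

From term 3 onward, concatenate the last term with the second-to-last: wg·g = wgg, wgg·wg = wggwg, …
So term 8 is wggwgwggwggwgwggwgwgg·wggwgwggwggwg.

wggwgwggwggwgwggwgwggwggwgwggwggwg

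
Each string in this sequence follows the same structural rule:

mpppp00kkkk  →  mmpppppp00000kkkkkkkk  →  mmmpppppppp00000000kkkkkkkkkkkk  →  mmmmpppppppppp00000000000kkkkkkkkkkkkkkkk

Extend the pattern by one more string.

mmmmmpppppppppppp00000000000000kkkkkkkkkkkkkkkkkkkk

Term n consists of n m's, followed by 2n+2 p's, followed by 3n-1 0's, followed by 4n k's (n = 1, 2, …).
Setting n = 5 gives 5, 12, 14, 20 characters in each block.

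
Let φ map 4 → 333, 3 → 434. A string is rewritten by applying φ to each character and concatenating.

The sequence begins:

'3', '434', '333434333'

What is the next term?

434434434333434333434434434

Apply φ to 333434333 symbol by symbol: 3→434, 3→434, 3→434, 4→333, 3→434, 4→333, 3→434, 3→434, 3→434; joined: 434 434 434 333 434 333 434 434 434.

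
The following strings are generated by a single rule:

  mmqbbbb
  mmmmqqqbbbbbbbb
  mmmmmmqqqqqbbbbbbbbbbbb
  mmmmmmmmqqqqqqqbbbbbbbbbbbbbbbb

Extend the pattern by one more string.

mmmmmmmmmmqqqqqqqqqbbbbbbbbbbbbbbbbbbbb

Reading off run lengths: m runs 2, 4, 6, 8; q runs 1, 3, 5, 7; b runs 4, 8, 12, 16 — each is linear in n (n = 1, 2, …).
At n = 5 the blocks have lengths 10, 9, 20.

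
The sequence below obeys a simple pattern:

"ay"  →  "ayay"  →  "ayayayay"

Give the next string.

ayayayayayayayay

Each string is two copies of the previous one concatenated.
One more doubling of ayayayay gives the answer.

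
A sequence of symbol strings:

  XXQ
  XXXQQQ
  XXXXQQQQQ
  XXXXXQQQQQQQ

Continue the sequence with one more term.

Each string has the form X^{n+1} Q^{2n-1} (n = 1, 2, …).
Setting n = 5 gives 6, 9 characters in each block.

XXXXXXQQQQQQQQQ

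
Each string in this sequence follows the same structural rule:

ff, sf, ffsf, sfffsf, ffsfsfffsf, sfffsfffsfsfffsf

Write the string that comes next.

Each term (from the third on) is the two preceding terms concatenated in order: term 3 = ff·sf = ffsf.
So term 7 is ffsfsfffsf·sfffsfffsfsfffsf.

ffsfsfffsfsfffsfffsfsfffsf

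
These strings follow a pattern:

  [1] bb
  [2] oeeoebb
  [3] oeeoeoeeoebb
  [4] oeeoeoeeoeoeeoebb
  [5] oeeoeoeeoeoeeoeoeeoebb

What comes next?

The strings grow by a fixed prefix oeeoe each time.
Applying this once more to oeeoeoeeoeoeeoeoeeoebb:

oeeoeoeeoeoeeoeoeeoeoeeoebb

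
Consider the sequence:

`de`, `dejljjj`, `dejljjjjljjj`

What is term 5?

dejljjjjljjjjljjjjljjj

Every step adds jljjj to the end: s(k+1) = s(k)·jljjj.
From dejljjjjljjj, 2 further steps: dejljjjjljjj → dejljjjjljjjjljjj → (answer).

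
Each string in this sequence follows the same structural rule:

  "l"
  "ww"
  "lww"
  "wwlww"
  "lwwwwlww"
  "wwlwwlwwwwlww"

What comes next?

lwwwwlwwwwlwwlwwwwlww

This is a Fibonacci-style word recurrence s(k) = s(k−2)·s(k−1): e.g. l·ww = lww.
The next term joins lwwwwlww and wwlwwlwwwwlww.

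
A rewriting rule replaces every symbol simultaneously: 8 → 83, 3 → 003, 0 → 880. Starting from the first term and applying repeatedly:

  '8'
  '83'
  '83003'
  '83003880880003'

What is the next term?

Replace each of the 14 characters of 83003880880003 in place — 83 003 880 880 003 83 83 880 83 83 880 880 880 003 — and concatenate.

8300388088000383838808383880880880003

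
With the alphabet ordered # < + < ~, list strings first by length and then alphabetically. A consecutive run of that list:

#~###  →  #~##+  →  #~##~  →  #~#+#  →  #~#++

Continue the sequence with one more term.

#~#+~

The successor of #~#++ increments the rightmost position that isn't already ~ and resets every position after it to #.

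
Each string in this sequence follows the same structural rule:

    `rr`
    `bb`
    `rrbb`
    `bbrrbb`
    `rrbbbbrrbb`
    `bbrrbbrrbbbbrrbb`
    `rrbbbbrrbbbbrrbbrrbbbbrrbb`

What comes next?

Each term (from the third on) is the two preceding terms concatenated in order: term 3 = rr·bb = rrbb.
So term 8 is bbrrbbrrbbbbrrbb·rrbbbbrrbbbbrrbbrrbbbbrrbb.

bbrrbbrrbbbbrrbbrrbbbbrrbbbbrrbbrrbbbbrrbb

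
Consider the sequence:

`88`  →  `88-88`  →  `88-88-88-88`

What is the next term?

s(k+1) = s(k)·-·s(k) — each term doubles the last with '-' between the halves.
Doubling 88-88-88-88 with '-' between the halves:

88-88-88-88-88-88-88-88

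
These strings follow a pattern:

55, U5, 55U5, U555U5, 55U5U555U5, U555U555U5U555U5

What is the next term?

55U5U555U5U555U555U5U555U5

From term 3 onward, concatenate the second-to-last term with the last: 55·U5 = 55U5, U5·55U5 = U555U5, …
So term 7 is 55U5U555U5·U555U555U5U555U5.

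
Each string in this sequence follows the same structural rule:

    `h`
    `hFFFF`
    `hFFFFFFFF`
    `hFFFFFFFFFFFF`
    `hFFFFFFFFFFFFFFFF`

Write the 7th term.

hFFFFFFFFFFFFFFFFFFFFFFFF

Every step adds FFFF to the end: s(k+1) = s(k)·FFFF.
From hFFFFFFFFFFFFFFFF, 2 further steps: hFFFFFFFFFFFFFFFF → hFFFFFFFFFFFFFFFFFFFF → (answer).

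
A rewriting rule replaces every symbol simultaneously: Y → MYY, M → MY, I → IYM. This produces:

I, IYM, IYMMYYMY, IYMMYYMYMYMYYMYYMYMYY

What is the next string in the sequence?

Rewriting the 21 symbols of IYMMYYMYMYMYYMYYMYMYY one by one yields IYM MYY MY MY MYY MYY MY MYY MY MYY MY MYY MYY MY MYY MYY MY MYY MY MYY MYY; concatenated:

IYMMYYMYMYMYYMYYMYMYYMYMYYMYMYYMYYMYMYYMYYMYMYYMYMYYMYY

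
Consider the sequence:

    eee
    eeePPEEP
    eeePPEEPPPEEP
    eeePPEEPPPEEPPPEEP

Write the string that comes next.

eeePPEEPPPEEPPPEEPPPEEP

The strings grow by a fixed suffix PPEEP each time.
One more step from eeePPEEPPPEEPPPEEP gives the answer.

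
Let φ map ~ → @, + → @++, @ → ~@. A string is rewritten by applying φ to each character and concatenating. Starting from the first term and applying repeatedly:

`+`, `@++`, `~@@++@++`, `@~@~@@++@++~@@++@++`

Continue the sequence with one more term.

~@@~@@~@~@@++@++~@@++@++@~@~@@++@++~@@++@++

Applying the rule to each of the 19 symbols of @~@~@@++@++~@@++@++ gives the pieces ~@ @ ~@ @ ~@ ~@ @++ @++ ~@ @++ @++ @ ~@ ~@ @++ @++ ~@ @++ @++, which concatenate to the answer.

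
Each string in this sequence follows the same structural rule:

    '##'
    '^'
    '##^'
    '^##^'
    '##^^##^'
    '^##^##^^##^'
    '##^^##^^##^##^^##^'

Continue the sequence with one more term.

^##^##^^##^##^^##^^##^##^^##^

Each term (from the third on) is the two preceding terms concatenated in order: term 3 = ##·^ = ##^.
Continuing: ^##^##^^##^ · ##^^##^^##^##^^##^ gives term 8.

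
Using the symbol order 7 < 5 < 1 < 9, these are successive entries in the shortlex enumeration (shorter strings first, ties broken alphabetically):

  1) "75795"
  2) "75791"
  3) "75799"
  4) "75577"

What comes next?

75575

Find the rightmost character of 75577 below 9, bump it to the next letter, and reset everything to its right to 7.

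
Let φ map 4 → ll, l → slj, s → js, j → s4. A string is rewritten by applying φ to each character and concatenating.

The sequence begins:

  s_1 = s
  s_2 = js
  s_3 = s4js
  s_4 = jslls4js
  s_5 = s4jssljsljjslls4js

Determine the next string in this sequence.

Rewriting the 18 symbols of s4jssljsljjslls4js one by one yields js ll s4 js js slj s4 js slj s4 s4 js slj slj js ll s4 js; concatenated:

jslls4jsjssljs4jssljs4s4jssljsljjslls4js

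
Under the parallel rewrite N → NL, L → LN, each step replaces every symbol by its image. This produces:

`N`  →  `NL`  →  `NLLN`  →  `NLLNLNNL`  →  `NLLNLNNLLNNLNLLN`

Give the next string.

NLLNLNNLLNNLNLLNLNNLNLLNNLLNLNNL

φ(NLLNLNNLLNNLNLLN) expands symbol-by-symbol to NL LN LN NL LN NL NL LN LN NL NL LN NL LN LN NL; joining the 16 pieces gives the next term.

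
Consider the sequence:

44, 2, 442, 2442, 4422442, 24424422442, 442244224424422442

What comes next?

24424422442442244224424422442

This is a Fibonacci-style word recurrence s(k) = s(k−2)·s(k−1): e.g. 44·2 = 442.
Continuing: 24424422442 · 442244224424422442 gives term 8.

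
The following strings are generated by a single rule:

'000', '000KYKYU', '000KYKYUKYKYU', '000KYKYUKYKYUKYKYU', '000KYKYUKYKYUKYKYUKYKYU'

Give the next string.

The strings grow by a fixed suffix KYKYU each time.
Applying this once more to 000KYKYUKYKYUKYKYUKYKYU:

000KYKYUKYKYUKYKYUKYKYUKYKYU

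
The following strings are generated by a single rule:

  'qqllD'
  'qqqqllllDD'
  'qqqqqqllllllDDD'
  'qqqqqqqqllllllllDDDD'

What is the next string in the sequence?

qqqqqqqqqqllllllllllDDDDD

Each string has the form q^{2n} l^{2n} D^{n} (n = 1, 2, …).
For the next term, n = 5, so the run lengths are 10, 10, 5.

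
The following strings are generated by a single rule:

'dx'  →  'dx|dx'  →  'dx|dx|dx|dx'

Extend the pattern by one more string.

Every step duplicates the string with '|' between the halves.
Doubling dx|dx|dx|dx with '|' between the halves:

dx|dx|dx|dx|dx|dx|dx|dx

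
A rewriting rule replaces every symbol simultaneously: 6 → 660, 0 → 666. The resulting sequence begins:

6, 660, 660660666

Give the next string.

660660666660660666660660660

Apply φ to 660660666 symbol by symbol: 6→660, 6→660, 0→666, 6→660, 6→660, 0→666, 6→660, 6→660, 6→660; joined: 660 660 666 660 660 666 660 660 660.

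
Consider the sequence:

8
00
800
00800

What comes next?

80000800

Each term (from the third on) is the two preceding terms concatenated in order: term 3 = 8·00 = 800.
So term 5 is 800·00800.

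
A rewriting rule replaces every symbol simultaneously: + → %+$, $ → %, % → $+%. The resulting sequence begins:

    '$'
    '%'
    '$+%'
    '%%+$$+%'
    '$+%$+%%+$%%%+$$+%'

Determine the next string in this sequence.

φ($+%$+%%+$%%%+$$+%) expands symbol-by-symbol to % %+$ $+% % %+$ $+% $+% %+$ % $+% $+% $+% %+$ % % %+$ $+%; joining the 17 pieces gives the next term.

%%+$$+%%%+$$+%$+%%+$%$+%$+%$+%%+$%%%+$$+%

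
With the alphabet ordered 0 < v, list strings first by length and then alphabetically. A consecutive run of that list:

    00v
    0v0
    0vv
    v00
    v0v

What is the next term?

vv0

Find the rightmost character of v0v below v, bump it to the next letter, and reset everything to its right to 0.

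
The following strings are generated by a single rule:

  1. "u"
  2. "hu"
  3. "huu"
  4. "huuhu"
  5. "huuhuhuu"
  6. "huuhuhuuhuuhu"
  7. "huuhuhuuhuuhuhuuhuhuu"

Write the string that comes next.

From term 3 onward, concatenate the last term with the second-to-last: hu·u = huu, huu·hu = huuhu, …
So term 8 is huuhuhuuhuuhuhuuhuhuu·huuhuhuuhuuhu.

huuhuhuuhuuhuhuuhuhuuhuuhuhuuhuuhu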